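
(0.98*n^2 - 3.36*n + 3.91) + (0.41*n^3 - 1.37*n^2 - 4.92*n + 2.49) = 0.41*n^3 - 0.39*n^2 - 8.28*n + 6.4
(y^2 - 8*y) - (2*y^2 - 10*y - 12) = -y^2 + 2*y + 12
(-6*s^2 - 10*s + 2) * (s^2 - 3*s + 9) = -6*s^4 + 8*s^3 - 22*s^2 - 96*s + 18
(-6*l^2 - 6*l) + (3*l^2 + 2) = -3*l^2 - 6*l + 2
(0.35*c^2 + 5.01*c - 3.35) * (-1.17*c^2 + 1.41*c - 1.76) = -0.4095*c^4 - 5.3682*c^3 + 10.3676*c^2 - 13.5411*c + 5.896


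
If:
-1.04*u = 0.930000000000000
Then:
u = -0.89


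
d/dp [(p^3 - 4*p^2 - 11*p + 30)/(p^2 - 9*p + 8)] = (p^4 - 18*p^3 + 71*p^2 - 124*p + 182)/(p^4 - 18*p^3 + 97*p^2 - 144*p + 64)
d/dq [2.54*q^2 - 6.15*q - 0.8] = 5.08*q - 6.15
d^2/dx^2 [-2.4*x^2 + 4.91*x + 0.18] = -4.80000000000000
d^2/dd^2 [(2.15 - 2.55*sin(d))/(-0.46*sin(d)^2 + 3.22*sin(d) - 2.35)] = (-0.539579999999999*sin(d)^5 - 1.95730000000001*sin(d)^4 + 8.06472000000001*sin(d)^3 - 9.03003*sin(d)^2 + 4.75485499999998*sin(d) - 1.34412)/(0.097336*sin(d)^6 - 2.044056*sin(d)^5 + 15.800172*sin(d)^4 - 54.271168*sin(d)^3 + 80.71827*sin(d)^2 - 53.34735*sin(d) + 12.977875)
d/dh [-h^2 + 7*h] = 7 - 2*h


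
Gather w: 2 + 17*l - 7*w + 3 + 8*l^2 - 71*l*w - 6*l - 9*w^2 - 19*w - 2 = 8*l^2 + 11*l - 9*w^2 + w*(-71*l - 26) + 3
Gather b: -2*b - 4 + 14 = 10 - 2*b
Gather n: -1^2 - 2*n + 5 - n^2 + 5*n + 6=-n^2 + 3*n + 10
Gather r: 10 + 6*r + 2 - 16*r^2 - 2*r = -16*r^2 + 4*r + 12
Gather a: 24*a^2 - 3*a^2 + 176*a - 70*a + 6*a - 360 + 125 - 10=21*a^2 + 112*a - 245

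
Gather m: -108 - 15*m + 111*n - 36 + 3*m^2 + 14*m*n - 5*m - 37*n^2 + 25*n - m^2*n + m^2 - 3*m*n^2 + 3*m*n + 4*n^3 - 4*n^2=m^2*(4 - n) + m*(-3*n^2 + 17*n - 20) + 4*n^3 - 41*n^2 + 136*n - 144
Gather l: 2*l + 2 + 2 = 2*l + 4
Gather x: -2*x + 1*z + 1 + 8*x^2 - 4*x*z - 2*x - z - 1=8*x^2 + x*(-4*z - 4)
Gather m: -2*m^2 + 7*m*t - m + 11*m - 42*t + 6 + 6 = -2*m^2 + m*(7*t + 10) - 42*t + 12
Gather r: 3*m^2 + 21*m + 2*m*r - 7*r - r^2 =3*m^2 + 21*m - r^2 + r*(2*m - 7)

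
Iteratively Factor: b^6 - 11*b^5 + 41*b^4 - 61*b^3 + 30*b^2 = (b - 1)*(b^5 - 10*b^4 + 31*b^3 - 30*b^2) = b*(b - 1)*(b^4 - 10*b^3 + 31*b^2 - 30*b) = b*(b - 5)*(b - 1)*(b^3 - 5*b^2 + 6*b) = b*(b - 5)*(b - 3)*(b - 1)*(b^2 - 2*b) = b^2*(b - 5)*(b - 3)*(b - 1)*(b - 2)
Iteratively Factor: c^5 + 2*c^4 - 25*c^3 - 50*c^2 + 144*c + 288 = (c + 4)*(c^4 - 2*c^3 - 17*c^2 + 18*c + 72) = (c - 3)*(c + 4)*(c^3 + c^2 - 14*c - 24) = (c - 3)*(c + 3)*(c + 4)*(c^2 - 2*c - 8) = (c - 4)*(c - 3)*(c + 3)*(c + 4)*(c + 2)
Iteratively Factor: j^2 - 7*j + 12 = (j - 3)*(j - 4)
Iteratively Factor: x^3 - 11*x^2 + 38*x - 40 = (x - 2)*(x^2 - 9*x + 20) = (x - 5)*(x - 2)*(x - 4)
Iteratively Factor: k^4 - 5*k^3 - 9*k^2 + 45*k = (k - 3)*(k^3 - 2*k^2 - 15*k) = k*(k - 3)*(k^2 - 2*k - 15) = k*(k - 3)*(k + 3)*(k - 5)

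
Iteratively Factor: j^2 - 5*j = (j - 5)*(j)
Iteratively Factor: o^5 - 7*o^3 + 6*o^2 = (o + 3)*(o^4 - 3*o^3 + 2*o^2) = o*(o + 3)*(o^3 - 3*o^2 + 2*o) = o*(o - 1)*(o + 3)*(o^2 - 2*o) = o^2*(o - 1)*(o + 3)*(o - 2)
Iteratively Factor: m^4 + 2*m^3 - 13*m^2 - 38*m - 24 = (m + 3)*(m^3 - m^2 - 10*m - 8) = (m + 2)*(m + 3)*(m^2 - 3*m - 4) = (m - 4)*(m + 2)*(m + 3)*(m + 1)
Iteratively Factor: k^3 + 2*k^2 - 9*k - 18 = (k + 3)*(k^2 - k - 6) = (k - 3)*(k + 3)*(k + 2)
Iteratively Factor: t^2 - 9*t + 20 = (t - 5)*(t - 4)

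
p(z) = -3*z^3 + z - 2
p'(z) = 1 - 9*z^2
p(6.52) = -826.98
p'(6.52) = -381.59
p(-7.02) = 1028.83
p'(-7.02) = -442.52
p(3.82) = -165.41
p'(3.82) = -130.33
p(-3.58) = 132.07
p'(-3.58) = -114.35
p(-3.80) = 158.82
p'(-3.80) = -128.96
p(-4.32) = 235.54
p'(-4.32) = -166.96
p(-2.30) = 32.20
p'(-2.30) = -46.61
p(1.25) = -6.61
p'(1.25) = -13.06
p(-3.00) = 76.00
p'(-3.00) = -80.00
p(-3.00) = 76.00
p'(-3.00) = -80.00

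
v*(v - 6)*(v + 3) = v^3 - 3*v^2 - 18*v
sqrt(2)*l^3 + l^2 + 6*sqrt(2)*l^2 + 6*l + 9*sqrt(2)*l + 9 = (l + 3)^2*(sqrt(2)*l + 1)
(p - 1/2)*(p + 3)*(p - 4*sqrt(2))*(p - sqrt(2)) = p^4 - 5*sqrt(2)*p^3 + 5*p^3/2 - 25*sqrt(2)*p^2/2 + 13*p^2/2 + 15*sqrt(2)*p/2 + 20*p - 12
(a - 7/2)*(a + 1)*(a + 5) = a^3 + 5*a^2/2 - 16*a - 35/2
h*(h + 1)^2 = h^3 + 2*h^2 + h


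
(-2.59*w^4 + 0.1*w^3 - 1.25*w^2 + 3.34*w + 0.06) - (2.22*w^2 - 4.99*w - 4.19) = -2.59*w^4 + 0.1*w^3 - 3.47*w^2 + 8.33*w + 4.25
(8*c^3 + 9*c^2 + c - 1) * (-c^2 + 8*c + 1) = -8*c^5 + 55*c^4 + 79*c^3 + 18*c^2 - 7*c - 1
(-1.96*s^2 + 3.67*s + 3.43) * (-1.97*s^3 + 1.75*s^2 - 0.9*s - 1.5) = 3.8612*s^5 - 10.6599*s^4 + 1.4294*s^3 + 5.6395*s^2 - 8.592*s - 5.145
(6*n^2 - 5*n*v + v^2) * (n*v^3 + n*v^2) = 6*n^3*v^3 + 6*n^3*v^2 - 5*n^2*v^4 - 5*n^2*v^3 + n*v^5 + n*v^4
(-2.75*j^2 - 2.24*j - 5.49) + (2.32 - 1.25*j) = -2.75*j^2 - 3.49*j - 3.17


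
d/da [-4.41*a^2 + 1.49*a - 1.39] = 1.49 - 8.82*a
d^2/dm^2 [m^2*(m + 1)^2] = 12*m^2 + 12*m + 2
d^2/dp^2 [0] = 0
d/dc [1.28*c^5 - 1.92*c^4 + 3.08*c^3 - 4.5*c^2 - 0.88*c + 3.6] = 6.4*c^4 - 7.68*c^3 + 9.24*c^2 - 9.0*c - 0.88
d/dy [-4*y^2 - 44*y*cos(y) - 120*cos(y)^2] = 44*y*sin(y) - 8*y + 120*sin(2*y) - 44*cos(y)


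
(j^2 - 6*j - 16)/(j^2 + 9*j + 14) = (j - 8)/(j + 7)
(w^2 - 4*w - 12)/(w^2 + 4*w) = (w^2 - 4*w - 12)/(w*(w + 4))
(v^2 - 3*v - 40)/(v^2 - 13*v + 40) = (v + 5)/(v - 5)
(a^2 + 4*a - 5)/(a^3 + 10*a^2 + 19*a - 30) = 1/(a + 6)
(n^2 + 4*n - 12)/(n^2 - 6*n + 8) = (n + 6)/(n - 4)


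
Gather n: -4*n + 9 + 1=10 - 4*n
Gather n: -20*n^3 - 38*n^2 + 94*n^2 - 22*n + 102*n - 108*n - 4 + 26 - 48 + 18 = -20*n^3 + 56*n^2 - 28*n - 8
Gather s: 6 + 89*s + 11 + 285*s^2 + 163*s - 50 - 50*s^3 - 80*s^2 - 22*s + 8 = -50*s^3 + 205*s^2 + 230*s - 25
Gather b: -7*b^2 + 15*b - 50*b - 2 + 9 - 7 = -7*b^2 - 35*b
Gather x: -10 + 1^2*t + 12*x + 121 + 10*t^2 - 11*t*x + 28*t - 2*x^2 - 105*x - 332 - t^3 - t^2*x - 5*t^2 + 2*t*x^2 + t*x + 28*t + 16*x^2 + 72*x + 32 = -t^3 + 5*t^2 + 57*t + x^2*(2*t + 14) + x*(-t^2 - 10*t - 21) - 189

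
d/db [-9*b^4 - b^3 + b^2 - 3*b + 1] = -36*b^3 - 3*b^2 + 2*b - 3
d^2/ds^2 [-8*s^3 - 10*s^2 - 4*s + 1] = -48*s - 20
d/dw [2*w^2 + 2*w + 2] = 4*w + 2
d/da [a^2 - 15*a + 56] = 2*a - 15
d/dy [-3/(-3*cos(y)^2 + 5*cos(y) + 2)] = 3*(6*cos(y) - 5)*sin(y)/(-3*cos(y)^2 + 5*cos(y) + 2)^2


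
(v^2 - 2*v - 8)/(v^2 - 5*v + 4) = (v + 2)/(v - 1)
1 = 1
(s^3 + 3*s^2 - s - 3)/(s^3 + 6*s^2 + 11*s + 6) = (s - 1)/(s + 2)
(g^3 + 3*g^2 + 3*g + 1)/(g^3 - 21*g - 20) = (g^2 + 2*g + 1)/(g^2 - g - 20)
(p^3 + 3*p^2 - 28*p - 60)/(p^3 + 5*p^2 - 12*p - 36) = (p - 5)/(p - 3)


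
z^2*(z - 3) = z^3 - 3*z^2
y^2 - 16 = (y - 4)*(y + 4)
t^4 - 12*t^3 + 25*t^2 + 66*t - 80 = (t - 8)*(t - 5)*(t - 1)*(t + 2)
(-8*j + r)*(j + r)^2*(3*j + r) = -24*j^4 - 53*j^3*r - 33*j^2*r^2 - 3*j*r^3 + r^4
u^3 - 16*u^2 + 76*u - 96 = (u - 8)*(u - 6)*(u - 2)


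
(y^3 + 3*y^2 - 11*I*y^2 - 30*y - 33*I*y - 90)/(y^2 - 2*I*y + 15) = (y^2 + y*(3 - 6*I) - 18*I)/(y + 3*I)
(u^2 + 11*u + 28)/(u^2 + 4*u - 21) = (u + 4)/(u - 3)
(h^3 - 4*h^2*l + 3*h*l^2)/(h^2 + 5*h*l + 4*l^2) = h*(h^2 - 4*h*l + 3*l^2)/(h^2 + 5*h*l + 4*l^2)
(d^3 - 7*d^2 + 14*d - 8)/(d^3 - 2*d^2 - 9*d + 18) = (d^2 - 5*d + 4)/(d^2 - 9)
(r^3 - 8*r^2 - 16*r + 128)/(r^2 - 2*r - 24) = (r^2 - 12*r + 32)/(r - 6)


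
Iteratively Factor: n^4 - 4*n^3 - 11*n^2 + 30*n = (n - 5)*(n^3 + n^2 - 6*n) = n*(n - 5)*(n^2 + n - 6) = n*(n - 5)*(n - 2)*(n + 3)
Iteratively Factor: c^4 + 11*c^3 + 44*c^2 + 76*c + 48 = (c + 3)*(c^3 + 8*c^2 + 20*c + 16) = (c + 3)*(c + 4)*(c^2 + 4*c + 4) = (c + 2)*(c + 3)*(c + 4)*(c + 2)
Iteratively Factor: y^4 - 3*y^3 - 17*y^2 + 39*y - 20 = (y - 1)*(y^3 - 2*y^2 - 19*y + 20) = (y - 1)*(y + 4)*(y^2 - 6*y + 5) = (y - 1)^2*(y + 4)*(y - 5)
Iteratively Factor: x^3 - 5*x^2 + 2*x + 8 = (x + 1)*(x^2 - 6*x + 8) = (x - 4)*(x + 1)*(x - 2)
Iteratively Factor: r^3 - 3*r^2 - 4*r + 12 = (r - 3)*(r^2 - 4) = (r - 3)*(r - 2)*(r + 2)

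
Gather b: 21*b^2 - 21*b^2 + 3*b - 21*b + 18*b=0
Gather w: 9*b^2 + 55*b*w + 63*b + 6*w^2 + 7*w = 9*b^2 + 63*b + 6*w^2 + w*(55*b + 7)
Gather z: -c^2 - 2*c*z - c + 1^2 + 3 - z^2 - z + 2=-c^2 - c - z^2 + z*(-2*c - 1) + 6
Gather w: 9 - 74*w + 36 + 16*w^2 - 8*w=16*w^2 - 82*w + 45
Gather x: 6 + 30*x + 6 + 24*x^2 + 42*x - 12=24*x^2 + 72*x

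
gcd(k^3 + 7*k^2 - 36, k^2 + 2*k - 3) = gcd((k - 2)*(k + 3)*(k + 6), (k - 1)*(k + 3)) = k + 3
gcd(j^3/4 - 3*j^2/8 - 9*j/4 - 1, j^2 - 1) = 1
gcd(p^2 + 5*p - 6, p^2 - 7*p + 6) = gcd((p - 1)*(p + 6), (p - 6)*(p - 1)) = p - 1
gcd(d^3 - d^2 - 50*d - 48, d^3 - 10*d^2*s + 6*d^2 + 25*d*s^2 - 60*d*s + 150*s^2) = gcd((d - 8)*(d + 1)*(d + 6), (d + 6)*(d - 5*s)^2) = d + 6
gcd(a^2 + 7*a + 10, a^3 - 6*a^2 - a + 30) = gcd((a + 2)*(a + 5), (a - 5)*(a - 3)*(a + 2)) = a + 2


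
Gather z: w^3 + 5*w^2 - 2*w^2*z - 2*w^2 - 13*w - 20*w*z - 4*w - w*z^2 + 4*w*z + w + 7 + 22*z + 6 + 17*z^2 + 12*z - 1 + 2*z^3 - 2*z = w^3 + 3*w^2 - 16*w + 2*z^3 + z^2*(17 - w) + z*(-2*w^2 - 16*w + 32) + 12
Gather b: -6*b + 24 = 24 - 6*b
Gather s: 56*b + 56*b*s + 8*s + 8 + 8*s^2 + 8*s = 56*b + 8*s^2 + s*(56*b + 16) + 8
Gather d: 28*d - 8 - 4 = 28*d - 12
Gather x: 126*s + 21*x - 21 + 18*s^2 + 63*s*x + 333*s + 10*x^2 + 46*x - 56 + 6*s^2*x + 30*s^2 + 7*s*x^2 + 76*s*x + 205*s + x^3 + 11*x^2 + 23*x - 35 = 48*s^2 + 664*s + x^3 + x^2*(7*s + 21) + x*(6*s^2 + 139*s + 90) - 112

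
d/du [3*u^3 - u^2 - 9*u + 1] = 9*u^2 - 2*u - 9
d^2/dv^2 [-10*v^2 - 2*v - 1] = -20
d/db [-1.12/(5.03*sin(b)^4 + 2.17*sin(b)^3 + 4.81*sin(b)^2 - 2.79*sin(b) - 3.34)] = (22.5344*sin(b)^3 + 7.2912*sin(b)^2 + 10.7744*sin(b) - 3.1248)*cos(b)/(5.03*sin(b)^4 + 2.17*sin(b)^3 + 4.81*sin(b)^2 - 2.79*sin(b) - 3.34)^2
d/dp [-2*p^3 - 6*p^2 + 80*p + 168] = -6*p^2 - 12*p + 80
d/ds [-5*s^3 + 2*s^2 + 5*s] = -15*s^2 + 4*s + 5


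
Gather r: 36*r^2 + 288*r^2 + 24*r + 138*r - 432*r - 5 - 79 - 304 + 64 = 324*r^2 - 270*r - 324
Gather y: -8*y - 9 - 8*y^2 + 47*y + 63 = -8*y^2 + 39*y + 54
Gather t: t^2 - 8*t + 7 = t^2 - 8*t + 7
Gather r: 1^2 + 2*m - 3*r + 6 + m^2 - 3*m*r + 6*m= m^2 + 8*m + r*(-3*m - 3) + 7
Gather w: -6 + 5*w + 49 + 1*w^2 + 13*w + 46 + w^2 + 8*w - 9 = 2*w^2 + 26*w + 80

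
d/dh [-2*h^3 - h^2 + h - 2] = -6*h^2 - 2*h + 1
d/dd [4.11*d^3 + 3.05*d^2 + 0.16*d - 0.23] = 12.33*d^2 + 6.1*d + 0.16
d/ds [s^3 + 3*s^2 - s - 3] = 3*s^2 + 6*s - 1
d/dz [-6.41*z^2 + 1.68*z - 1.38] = 1.68 - 12.82*z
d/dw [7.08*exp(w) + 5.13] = 7.08*exp(w)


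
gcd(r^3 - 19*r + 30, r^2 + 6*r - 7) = 1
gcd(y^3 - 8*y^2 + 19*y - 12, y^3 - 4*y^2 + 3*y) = y^2 - 4*y + 3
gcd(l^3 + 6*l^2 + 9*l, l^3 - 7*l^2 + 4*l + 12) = 1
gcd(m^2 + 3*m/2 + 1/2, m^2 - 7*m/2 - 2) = m + 1/2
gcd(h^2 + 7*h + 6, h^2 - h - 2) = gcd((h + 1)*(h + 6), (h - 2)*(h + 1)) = h + 1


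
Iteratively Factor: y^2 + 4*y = (y)*(y + 4)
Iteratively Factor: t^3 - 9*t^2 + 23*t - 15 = (t - 5)*(t^2 - 4*t + 3) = (t - 5)*(t - 1)*(t - 3)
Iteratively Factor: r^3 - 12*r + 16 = (r + 4)*(r^2 - 4*r + 4) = (r - 2)*(r + 4)*(r - 2)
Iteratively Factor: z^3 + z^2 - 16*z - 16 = (z + 1)*(z^2 - 16) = (z - 4)*(z + 1)*(z + 4)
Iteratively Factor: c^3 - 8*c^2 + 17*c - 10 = (c - 1)*(c^2 - 7*c + 10) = (c - 2)*(c - 1)*(c - 5)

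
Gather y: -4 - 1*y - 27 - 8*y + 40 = 9 - 9*y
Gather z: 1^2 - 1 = 0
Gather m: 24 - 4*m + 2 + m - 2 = 24 - 3*m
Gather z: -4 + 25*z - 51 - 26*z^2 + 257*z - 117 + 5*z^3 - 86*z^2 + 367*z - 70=5*z^3 - 112*z^2 + 649*z - 242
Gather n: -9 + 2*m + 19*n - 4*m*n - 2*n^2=2*m - 2*n^2 + n*(19 - 4*m) - 9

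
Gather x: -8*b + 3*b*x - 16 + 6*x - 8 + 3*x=-8*b + x*(3*b + 9) - 24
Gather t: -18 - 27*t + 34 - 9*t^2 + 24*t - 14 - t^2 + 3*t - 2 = -10*t^2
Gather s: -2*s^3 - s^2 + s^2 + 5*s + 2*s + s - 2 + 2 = -2*s^3 + 8*s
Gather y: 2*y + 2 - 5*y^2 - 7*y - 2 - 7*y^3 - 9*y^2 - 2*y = -7*y^3 - 14*y^2 - 7*y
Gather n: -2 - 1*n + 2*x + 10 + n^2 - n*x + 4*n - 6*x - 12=n^2 + n*(3 - x) - 4*x - 4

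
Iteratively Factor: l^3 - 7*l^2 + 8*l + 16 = (l + 1)*(l^2 - 8*l + 16) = (l - 4)*(l + 1)*(l - 4)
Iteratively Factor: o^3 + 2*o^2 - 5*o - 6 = (o + 1)*(o^2 + o - 6) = (o - 2)*(o + 1)*(o + 3)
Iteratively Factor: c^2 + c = (c)*(c + 1)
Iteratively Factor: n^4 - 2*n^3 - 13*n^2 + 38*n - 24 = (n + 4)*(n^3 - 6*n^2 + 11*n - 6) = (n - 2)*(n + 4)*(n^2 - 4*n + 3) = (n - 3)*(n - 2)*(n + 4)*(n - 1)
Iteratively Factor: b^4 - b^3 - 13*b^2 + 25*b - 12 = (b - 1)*(b^3 - 13*b + 12) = (b - 3)*(b - 1)*(b^2 + 3*b - 4) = (b - 3)*(b - 1)^2*(b + 4)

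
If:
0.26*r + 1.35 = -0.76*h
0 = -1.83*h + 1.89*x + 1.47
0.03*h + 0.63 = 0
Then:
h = -21.00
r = 56.19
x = -21.11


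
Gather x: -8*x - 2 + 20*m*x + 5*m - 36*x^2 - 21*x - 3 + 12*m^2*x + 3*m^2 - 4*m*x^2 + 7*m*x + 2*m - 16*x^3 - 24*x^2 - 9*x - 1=3*m^2 + 7*m - 16*x^3 + x^2*(-4*m - 60) + x*(12*m^2 + 27*m - 38) - 6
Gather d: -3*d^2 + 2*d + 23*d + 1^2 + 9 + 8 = -3*d^2 + 25*d + 18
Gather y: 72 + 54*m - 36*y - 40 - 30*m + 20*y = 24*m - 16*y + 32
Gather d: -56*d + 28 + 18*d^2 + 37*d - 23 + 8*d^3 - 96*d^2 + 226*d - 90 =8*d^3 - 78*d^2 + 207*d - 85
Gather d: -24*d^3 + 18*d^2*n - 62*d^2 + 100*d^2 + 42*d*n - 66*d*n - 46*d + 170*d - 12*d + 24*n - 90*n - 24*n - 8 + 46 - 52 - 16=-24*d^3 + d^2*(18*n + 38) + d*(112 - 24*n) - 90*n - 30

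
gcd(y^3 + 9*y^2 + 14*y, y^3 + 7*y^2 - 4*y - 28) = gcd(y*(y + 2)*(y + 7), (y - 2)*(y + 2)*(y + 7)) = y^2 + 9*y + 14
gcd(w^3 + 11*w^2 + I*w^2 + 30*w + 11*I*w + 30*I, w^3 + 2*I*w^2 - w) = w + I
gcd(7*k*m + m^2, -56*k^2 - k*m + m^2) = 7*k + m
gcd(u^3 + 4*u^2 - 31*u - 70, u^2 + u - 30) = u - 5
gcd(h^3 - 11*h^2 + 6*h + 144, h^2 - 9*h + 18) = h - 6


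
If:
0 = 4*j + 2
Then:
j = -1/2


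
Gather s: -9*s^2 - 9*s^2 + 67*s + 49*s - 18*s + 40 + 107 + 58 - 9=-18*s^2 + 98*s + 196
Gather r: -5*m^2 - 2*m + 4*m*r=-5*m^2 + 4*m*r - 2*m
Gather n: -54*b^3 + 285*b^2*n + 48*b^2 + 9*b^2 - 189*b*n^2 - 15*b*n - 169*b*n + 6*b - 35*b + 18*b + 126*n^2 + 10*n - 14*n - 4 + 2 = -54*b^3 + 57*b^2 - 11*b + n^2*(126 - 189*b) + n*(285*b^2 - 184*b - 4) - 2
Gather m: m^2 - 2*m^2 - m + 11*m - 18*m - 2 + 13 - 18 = -m^2 - 8*m - 7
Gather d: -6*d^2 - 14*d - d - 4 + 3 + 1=-6*d^2 - 15*d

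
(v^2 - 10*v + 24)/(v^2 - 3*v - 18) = (v - 4)/(v + 3)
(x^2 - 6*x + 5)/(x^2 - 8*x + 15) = (x - 1)/(x - 3)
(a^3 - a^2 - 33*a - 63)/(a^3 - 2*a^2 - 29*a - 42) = (a + 3)/(a + 2)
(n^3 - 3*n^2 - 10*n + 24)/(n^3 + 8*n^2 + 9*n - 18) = (n^2 - 6*n + 8)/(n^2 + 5*n - 6)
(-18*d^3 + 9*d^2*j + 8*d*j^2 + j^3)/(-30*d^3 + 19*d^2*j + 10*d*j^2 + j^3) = (3*d + j)/(5*d + j)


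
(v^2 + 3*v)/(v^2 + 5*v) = (v + 3)/(v + 5)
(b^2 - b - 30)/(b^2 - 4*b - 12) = (b + 5)/(b + 2)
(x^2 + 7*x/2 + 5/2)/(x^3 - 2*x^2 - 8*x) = (2*x^2 + 7*x + 5)/(2*x*(x^2 - 2*x - 8))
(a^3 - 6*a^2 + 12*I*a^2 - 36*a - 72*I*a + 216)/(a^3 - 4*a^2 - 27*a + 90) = (a^2 + 12*I*a - 36)/(a^2 + 2*a - 15)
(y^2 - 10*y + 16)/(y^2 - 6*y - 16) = (y - 2)/(y + 2)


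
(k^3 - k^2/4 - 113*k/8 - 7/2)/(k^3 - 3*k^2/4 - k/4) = (k^2 - k/2 - 14)/(k*(k - 1))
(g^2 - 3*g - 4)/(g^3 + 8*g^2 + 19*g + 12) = (g - 4)/(g^2 + 7*g + 12)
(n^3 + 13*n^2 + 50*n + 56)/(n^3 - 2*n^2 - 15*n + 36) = (n^2 + 9*n + 14)/(n^2 - 6*n + 9)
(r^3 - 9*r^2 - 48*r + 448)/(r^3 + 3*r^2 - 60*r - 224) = (r - 8)/(r + 4)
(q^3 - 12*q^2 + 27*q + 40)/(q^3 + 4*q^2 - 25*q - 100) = (q^2 - 7*q - 8)/(q^2 + 9*q + 20)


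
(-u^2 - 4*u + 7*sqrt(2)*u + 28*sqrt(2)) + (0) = -u^2 - 4*u + 7*sqrt(2)*u + 28*sqrt(2)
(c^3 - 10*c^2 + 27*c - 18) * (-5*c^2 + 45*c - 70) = -5*c^5 + 95*c^4 - 655*c^3 + 2005*c^2 - 2700*c + 1260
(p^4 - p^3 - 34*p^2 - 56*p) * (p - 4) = p^5 - 5*p^4 - 30*p^3 + 80*p^2 + 224*p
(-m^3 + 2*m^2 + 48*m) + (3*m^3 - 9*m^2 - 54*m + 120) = 2*m^3 - 7*m^2 - 6*m + 120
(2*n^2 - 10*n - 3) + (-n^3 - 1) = -n^3 + 2*n^2 - 10*n - 4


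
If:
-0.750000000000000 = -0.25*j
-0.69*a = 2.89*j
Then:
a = -12.57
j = 3.00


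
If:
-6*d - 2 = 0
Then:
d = -1/3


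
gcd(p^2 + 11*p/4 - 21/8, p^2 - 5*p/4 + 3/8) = p - 3/4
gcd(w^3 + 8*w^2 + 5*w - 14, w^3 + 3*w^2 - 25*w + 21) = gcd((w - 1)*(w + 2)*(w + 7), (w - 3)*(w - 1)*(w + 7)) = w^2 + 6*w - 7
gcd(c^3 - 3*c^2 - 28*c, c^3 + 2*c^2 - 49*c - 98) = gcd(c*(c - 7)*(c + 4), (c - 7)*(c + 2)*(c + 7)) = c - 7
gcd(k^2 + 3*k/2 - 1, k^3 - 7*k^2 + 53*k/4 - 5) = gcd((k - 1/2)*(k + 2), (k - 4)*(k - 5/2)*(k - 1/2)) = k - 1/2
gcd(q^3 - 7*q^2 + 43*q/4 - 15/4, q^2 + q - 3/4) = q - 1/2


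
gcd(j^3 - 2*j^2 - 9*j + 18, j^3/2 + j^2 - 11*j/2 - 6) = j - 3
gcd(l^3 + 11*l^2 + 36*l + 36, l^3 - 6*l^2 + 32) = l + 2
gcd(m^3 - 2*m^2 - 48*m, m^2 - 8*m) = m^2 - 8*m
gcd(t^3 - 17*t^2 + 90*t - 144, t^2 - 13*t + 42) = t - 6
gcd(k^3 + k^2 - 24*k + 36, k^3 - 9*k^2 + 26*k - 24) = k^2 - 5*k + 6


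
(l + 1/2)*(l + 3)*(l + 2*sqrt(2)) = l^3 + 2*sqrt(2)*l^2 + 7*l^2/2 + 3*l/2 + 7*sqrt(2)*l + 3*sqrt(2)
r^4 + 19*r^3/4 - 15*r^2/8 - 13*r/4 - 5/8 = (r - 1)*(r + 1/4)*(r + 1/2)*(r + 5)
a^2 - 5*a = a*(a - 5)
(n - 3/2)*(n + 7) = n^2 + 11*n/2 - 21/2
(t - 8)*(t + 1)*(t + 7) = t^3 - 57*t - 56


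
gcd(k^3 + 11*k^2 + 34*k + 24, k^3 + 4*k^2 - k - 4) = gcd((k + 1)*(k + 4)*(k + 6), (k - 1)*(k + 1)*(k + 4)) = k^2 + 5*k + 4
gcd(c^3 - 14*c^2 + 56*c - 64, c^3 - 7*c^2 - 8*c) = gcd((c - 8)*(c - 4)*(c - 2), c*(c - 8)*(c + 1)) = c - 8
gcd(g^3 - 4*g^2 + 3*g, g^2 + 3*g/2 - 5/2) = g - 1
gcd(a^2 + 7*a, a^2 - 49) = a + 7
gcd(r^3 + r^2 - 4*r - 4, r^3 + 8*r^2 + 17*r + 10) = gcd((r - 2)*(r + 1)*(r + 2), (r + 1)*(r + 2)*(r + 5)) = r^2 + 3*r + 2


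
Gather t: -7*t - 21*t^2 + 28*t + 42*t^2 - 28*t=21*t^2 - 7*t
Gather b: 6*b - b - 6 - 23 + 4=5*b - 25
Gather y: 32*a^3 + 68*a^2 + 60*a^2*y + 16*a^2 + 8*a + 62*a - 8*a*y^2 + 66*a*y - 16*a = 32*a^3 + 84*a^2 - 8*a*y^2 + 54*a + y*(60*a^2 + 66*a)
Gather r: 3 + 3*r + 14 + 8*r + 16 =11*r + 33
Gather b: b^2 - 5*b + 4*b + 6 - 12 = b^2 - b - 6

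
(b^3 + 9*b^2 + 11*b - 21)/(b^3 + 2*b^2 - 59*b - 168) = (b - 1)/(b - 8)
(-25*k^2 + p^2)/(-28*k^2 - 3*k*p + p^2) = (25*k^2 - p^2)/(28*k^2 + 3*k*p - p^2)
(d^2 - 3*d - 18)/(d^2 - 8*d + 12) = (d + 3)/(d - 2)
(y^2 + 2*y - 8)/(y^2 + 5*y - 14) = (y + 4)/(y + 7)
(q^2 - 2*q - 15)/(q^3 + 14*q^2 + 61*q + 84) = (q - 5)/(q^2 + 11*q + 28)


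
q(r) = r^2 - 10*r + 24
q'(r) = 2*r - 10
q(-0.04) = 24.40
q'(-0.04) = -10.08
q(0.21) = 21.94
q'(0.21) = -9.58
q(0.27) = 21.37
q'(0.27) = -9.46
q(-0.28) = 26.88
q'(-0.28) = -10.56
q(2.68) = 4.38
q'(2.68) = -4.64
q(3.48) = 1.31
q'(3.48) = -3.04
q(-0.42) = 28.38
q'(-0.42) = -10.84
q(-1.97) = 47.58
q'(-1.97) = -13.94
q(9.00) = 15.00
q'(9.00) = 8.00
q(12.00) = 48.00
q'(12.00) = 14.00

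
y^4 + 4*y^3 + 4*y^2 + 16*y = y*(y + 4)*(y - 2*I)*(y + 2*I)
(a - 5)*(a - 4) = a^2 - 9*a + 20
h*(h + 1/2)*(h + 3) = h^3 + 7*h^2/2 + 3*h/2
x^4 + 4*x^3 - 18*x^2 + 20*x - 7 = (x - 1)^3*(x + 7)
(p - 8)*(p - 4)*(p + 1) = p^3 - 11*p^2 + 20*p + 32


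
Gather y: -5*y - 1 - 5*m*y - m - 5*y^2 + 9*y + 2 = -m - 5*y^2 + y*(4 - 5*m) + 1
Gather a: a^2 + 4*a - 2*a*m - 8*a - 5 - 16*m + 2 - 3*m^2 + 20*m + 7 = a^2 + a*(-2*m - 4) - 3*m^2 + 4*m + 4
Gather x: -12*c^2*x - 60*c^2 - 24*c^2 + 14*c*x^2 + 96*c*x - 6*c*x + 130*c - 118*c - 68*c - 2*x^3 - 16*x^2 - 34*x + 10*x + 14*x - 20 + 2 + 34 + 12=-84*c^2 - 56*c - 2*x^3 + x^2*(14*c - 16) + x*(-12*c^2 + 90*c - 10) + 28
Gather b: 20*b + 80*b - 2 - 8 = 100*b - 10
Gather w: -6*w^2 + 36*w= -6*w^2 + 36*w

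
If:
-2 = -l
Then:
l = 2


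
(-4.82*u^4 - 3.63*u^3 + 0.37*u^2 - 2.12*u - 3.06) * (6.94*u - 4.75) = -33.4508*u^5 - 2.2972*u^4 + 19.8103*u^3 - 16.4703*u^2 - 11.1664*u + 14.535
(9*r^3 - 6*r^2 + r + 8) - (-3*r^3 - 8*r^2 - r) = 12*r^3 + 2*r^2 + 2*r + 8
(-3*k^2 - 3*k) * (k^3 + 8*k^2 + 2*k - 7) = -3*k^5 - 27*k^4 - 30*k^3 + 15*k^2 + 21*k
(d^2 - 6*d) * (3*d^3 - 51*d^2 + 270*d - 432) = 3*d^5 - 69*d^4 + 576*d^3 - 2052*d^2 + 2592*d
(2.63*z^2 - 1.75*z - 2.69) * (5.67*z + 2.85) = 14.9121*z^3 - 2.427*z^2 - 20.2398*z - 7.6665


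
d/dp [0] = 0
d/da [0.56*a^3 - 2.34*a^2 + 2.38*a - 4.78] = 1.68*a^2 - 4.68*a + 2.38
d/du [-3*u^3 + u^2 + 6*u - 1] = -9*u^2 + 2*u + 6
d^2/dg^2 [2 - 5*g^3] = -30*g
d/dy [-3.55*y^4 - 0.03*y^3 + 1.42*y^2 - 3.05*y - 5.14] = -14.2*y^3 - 0.09*y^2 + 2.84*y - 3.05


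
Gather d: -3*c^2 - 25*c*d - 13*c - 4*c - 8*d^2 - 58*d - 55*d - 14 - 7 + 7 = -3*c^2 - 17*c - 8*d^2 + d*(-25*c - 113) - 14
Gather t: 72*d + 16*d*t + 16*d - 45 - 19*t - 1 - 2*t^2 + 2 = 88*d - 2*t^2 + t*(16*d - 19) - 44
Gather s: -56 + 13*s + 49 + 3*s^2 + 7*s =3*s^2 + 20*s - 7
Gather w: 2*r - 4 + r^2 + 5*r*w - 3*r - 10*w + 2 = r^2 - r + w*(5*r - 10) - 2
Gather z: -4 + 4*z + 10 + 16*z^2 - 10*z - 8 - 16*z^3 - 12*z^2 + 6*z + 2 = -16*z^3 + 4*z^2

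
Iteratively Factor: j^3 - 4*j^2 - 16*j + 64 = (j + 4)*(j^2 - 8*j + 16) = (j - 4)*(j + 4)*(j - 4)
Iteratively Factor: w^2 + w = (w + 1)*(w)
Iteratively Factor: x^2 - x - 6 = (x - 3)*(x + 2)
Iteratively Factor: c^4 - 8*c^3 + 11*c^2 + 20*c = (c - 4)*(c^3 - 4*c^2 - 5*c) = (c - 5)*(c - 4)*(c^2 + c) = (c - 5)*(c - 4)*(c + 1)*(c)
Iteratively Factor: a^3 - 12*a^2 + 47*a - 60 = (a - 3)*(a^2 - 9*a + 20) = (a - 4)*(a - 3)*(a - 5)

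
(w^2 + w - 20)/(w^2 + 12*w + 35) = (w - 4)/(w + 7)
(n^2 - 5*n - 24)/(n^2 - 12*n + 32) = (n + 3)/(n - 4)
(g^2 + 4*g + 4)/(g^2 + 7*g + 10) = (g + 2)/(g + 5)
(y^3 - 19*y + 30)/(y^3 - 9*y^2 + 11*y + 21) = (y^2 + 3*y - 10)/(y^2 - 6*y - 7)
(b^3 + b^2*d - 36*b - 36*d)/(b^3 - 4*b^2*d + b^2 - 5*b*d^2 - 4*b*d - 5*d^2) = (b^2 - 36)/(b^2 - 5*b*d + b - 5*d)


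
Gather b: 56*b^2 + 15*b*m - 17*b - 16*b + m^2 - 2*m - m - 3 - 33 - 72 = 56*b^2 + b*(15*m - 33) + m^2 - 3*m - 108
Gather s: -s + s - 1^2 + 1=0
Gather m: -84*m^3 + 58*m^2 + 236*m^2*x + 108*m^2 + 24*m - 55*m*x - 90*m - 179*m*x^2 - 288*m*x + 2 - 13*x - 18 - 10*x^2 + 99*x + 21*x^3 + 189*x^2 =-84*m^3 + m^2*(236*x + 166) + m*(-179*x^2 - 343*x - 66) + 21*x^3 + 179*x^2 + 86*x - 16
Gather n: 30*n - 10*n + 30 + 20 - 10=20*n + 40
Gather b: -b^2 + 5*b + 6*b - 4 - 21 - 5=-b^2 + 11*b - 30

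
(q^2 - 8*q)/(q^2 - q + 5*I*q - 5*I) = q*(q - 8)/(q^2 - q + 5*I*q - 5*I)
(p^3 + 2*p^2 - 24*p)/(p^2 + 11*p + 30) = p*(p - 4)/(p + 5)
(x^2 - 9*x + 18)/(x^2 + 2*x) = (x^2 - 9*x + 18)/(x*(x + 2))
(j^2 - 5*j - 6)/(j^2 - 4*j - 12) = (j + 1)/(j + 2)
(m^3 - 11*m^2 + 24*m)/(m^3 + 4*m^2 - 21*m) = (m - 8)/(m + 7)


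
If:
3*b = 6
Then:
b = 2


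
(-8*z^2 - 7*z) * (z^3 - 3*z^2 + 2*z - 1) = -8*z^5 + 17*z^4 + 5*z^3 - 6*z^2 + 7*z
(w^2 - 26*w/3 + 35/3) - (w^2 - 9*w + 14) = w/3 - 7/3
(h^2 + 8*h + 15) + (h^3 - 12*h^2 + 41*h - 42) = h^3 - 11*h^2 + 49*h - 27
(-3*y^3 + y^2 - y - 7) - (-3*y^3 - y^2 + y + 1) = 2*y^2 - 2*y - 8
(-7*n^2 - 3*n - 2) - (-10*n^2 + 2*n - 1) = 3*n^2 - 5*n - 1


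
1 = 1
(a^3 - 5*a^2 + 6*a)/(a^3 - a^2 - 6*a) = (a - 2)/(a + 2)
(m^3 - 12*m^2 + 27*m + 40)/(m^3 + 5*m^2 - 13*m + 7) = (m^3 - 12*m^2 + 27*m + 40)/(m^3 + 5*m^2 - 13*m + 7)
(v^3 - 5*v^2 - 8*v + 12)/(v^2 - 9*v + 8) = (v^2 - 4*v - 12)/(v - 8)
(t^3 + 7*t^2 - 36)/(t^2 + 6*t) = t + 1 - 6/t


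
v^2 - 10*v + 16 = (v - 8)*(v - 2)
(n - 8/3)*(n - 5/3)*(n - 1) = n^3 - 16*n^2/3 + 79*n/9 - 40/9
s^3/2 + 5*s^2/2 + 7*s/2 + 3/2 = (s/2 + 1/2)*(s + 1)*(s + 3)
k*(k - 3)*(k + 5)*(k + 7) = k^4 + 9*k^3 - k^2 - 105*k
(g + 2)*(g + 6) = g^2 + 8*g + 12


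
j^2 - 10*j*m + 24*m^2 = (j - 6*m)*(j - 4*m)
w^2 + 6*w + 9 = (w + 3)^2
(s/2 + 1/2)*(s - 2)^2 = s^3/2 - 3*s^2/2 + 2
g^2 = g^2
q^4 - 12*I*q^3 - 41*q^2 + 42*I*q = q*(q - 7*I)*(q - 3*I)*(q - 2*I)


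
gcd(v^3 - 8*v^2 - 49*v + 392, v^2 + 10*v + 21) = v + 7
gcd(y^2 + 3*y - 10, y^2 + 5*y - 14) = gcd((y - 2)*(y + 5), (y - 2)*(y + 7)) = y - 2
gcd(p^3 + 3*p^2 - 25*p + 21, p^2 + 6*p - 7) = p^2 + 6*p - 7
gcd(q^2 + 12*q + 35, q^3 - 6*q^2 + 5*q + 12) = 1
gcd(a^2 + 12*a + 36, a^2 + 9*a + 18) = a + 6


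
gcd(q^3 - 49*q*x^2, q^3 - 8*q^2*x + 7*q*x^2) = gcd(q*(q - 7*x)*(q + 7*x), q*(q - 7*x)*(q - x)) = -q^2 + 7*q*x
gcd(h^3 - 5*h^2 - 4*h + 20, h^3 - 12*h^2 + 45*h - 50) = h^2 - 7*h + 10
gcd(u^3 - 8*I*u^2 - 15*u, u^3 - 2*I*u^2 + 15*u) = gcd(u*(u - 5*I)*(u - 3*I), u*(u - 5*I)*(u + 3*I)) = u^2 - 5*I*u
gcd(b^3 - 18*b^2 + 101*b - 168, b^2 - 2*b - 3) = b - 3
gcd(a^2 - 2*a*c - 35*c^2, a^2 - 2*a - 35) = 1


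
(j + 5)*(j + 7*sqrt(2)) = j^2 + 5*j + 7*sqrt(2)*j + 35*sqrt(2)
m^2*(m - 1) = m^3 - m^2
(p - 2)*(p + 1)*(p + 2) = p^3 + p^2 - 4*p - 4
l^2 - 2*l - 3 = (l - 3)*(l + 1)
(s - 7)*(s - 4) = s^2 - 11*s + 28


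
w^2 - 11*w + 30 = (w - 6)*(w - 5)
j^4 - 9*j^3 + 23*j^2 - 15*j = j*(j - 5)*(j - 3)*(j - 1)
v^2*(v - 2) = v^3 - 2*v^2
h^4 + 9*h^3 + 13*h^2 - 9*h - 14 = (h - 1)*(h + 1)*(h + 2)*(h + 7)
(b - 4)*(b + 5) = b^2 + b - 20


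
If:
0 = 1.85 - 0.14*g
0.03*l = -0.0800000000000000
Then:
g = 13.21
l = -2.67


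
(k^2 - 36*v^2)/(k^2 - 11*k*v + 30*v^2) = (-k - 6*v)/(-k + 5*v)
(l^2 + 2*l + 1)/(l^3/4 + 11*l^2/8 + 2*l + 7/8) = 8/(2*l + 7)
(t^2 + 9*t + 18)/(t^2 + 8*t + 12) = (t + 3)/(t + 2)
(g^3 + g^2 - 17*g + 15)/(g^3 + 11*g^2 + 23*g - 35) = (g - 3)/(g + 7)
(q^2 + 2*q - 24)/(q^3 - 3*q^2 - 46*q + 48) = (q - 4)/(q^2 - 9*q + 8)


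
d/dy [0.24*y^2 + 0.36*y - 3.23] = 0.48*y + 0.36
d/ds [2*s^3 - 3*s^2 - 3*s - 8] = 6*s^2 - 6*s - 3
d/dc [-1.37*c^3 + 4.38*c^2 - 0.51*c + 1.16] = -4.11*c^2 + 8.76*c - 0.51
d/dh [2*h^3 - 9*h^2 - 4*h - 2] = 6*h^2 - 18*h - 4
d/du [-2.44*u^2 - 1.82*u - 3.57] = -4.88*u - 1.82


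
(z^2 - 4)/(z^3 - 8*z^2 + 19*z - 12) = (z^2 - 4)/(z^3 - 8*z^2 + 19*z - 12)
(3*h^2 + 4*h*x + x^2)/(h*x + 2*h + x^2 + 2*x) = (3*h + x)/(x + 2)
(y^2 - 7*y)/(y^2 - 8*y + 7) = y/(y - 1)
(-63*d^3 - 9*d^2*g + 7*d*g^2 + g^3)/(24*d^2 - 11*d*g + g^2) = (-21*d^2 - 10*d*g - g^2)/(8*d - g)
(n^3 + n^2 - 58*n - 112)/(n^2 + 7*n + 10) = (n^2 - n - 56)/(n + 5)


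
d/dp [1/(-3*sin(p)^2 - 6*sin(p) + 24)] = 2*(sin(p) + 1)*cos(p)/(3*(sin(p)^2 + 2*sin(p) - 8)^2)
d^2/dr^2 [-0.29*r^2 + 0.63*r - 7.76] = -0.580000000000000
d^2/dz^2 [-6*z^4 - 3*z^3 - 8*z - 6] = 18*z*(-4*z - 1)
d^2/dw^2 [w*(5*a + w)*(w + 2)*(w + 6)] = 30*a*w + 80*a + 12*w^2 + 48*w + 24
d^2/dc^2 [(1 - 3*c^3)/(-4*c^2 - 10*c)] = (75*c^3 - 12*c^2 - 30*c - 25)/(c^3*(8*c^3 + 60*c^2 + 150*c + 125))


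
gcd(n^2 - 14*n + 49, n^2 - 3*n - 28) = n - 7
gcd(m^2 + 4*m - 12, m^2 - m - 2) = m - 2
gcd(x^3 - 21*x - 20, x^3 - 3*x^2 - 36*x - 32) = x^2 + 5*x + 4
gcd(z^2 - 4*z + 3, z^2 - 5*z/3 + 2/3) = z - 1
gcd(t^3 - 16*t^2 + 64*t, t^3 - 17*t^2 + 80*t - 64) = t^2 - 16*t + 64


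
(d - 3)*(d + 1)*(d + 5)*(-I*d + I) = -I*d^4 - 2*I*d^3 + 16*I*d^2 + 2*I*d - 15*I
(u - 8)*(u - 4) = u^2 - 12*u + 32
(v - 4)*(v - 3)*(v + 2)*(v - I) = v^4 - 5*v^3 - I*v^3 - 2*v^2 + 5*I*v^2 + 24*v + 2*I*v - 24*I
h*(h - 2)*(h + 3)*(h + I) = h^4 + h^3 + I*h^3 - 6*h^2 + I*h^2 - 6*I*h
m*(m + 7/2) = m^2 + 7*m/2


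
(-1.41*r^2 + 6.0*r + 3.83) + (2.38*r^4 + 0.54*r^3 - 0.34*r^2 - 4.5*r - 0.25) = 2.38*r^4 + 0.54*r^3 - 1.75*r^2 + 1.5*r + 3.58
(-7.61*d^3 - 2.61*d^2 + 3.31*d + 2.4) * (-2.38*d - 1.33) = 18.1118*d^4 + 16.3331*d^3 - 4.4065*d^2 - 10.1143*d - 3.192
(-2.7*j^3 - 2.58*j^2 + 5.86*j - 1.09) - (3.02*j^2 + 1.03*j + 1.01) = -2.7*j^3 - 5.6*j^2 + 4.83*j - 2.1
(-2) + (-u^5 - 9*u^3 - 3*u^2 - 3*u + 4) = -u^5 - 9*u^3 - 3*u^2 - 3*u + 2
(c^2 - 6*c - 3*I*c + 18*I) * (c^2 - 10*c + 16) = c^4 - 16*c^3 - 3*I*c^3 + 76*c^2 + 48*I*c^2 - 96*c - 228*I*c + 288*I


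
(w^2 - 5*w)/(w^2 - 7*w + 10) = w/(w - 2)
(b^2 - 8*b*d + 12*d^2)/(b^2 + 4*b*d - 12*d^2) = (b - 6*d)/(b + 6*d)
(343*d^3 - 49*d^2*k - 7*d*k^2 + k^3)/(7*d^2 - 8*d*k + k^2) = (49*d^2 - k^2)/(d - k)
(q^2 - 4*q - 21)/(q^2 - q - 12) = (q - 7)/(q - 4)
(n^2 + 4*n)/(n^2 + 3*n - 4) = n/(n - 1)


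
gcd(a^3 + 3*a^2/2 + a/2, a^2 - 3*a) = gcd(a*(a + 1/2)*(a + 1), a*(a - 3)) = a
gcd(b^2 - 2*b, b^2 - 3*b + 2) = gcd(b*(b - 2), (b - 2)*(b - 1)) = b - 2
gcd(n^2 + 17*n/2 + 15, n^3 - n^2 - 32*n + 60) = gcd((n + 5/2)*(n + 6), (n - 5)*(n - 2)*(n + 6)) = n + 6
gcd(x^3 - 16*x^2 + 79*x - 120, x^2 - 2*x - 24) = 1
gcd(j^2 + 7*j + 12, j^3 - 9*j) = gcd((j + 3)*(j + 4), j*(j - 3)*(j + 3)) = j + 3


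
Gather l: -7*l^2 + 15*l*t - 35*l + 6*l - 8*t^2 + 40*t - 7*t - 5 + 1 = -7*l^2 + l*(15*t - 29) - 8*t^2 + 33*t - 4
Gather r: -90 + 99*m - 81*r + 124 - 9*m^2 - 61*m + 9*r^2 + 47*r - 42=-9*m^2 + 38*m + 9*r^2 - 34*r - 8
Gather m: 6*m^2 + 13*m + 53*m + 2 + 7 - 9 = 6*m^2 + 66*m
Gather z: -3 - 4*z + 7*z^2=7*z^2 - 4*z - 3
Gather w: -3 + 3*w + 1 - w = 2*w - 2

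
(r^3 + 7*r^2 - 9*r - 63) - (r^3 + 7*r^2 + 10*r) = -19*r - 63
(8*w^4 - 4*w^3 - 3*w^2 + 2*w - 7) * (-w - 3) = -8*w^5 - 20*w^4 + 15*w^3 + 7*w^2 + w + 21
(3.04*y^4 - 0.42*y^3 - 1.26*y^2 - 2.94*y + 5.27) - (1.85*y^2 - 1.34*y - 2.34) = 3.04*y^4 - 0.42*y^3 - 3.11*y^2 - 1.6*y + 7.61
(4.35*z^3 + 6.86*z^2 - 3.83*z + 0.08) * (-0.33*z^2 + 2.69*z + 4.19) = -1.4355*z^5 + 9.4377*z^4 + 37.9438*z^3 + 18.4143*z^2 - 15.8325*z + 0.3352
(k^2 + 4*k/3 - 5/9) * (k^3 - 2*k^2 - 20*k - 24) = k^5 - 2*k^4/3 - 209*k^3/9 - 446*k^2/9 - 188*k/9 + 40/3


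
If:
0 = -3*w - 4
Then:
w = -4/3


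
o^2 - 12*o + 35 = (o - 7)*(o - 5)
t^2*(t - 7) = t^3 - 7*t^2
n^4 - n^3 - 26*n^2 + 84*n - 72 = (n - 3)*(n - 2)^2*(n + 6)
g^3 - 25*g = g*(g - 5)*(g + 5)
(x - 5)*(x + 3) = x^2 - 2*x - 15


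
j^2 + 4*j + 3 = (j + 1)*(j + 3)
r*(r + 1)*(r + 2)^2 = r^4 + 5*r^3 + 8*r^2 + 4*r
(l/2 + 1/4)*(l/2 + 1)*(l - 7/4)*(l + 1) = l^4/4 + 7*l^3/16 - 21*l^2/32 - 41*l/32 - 7/16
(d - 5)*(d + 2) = d^2 - 3*d - 10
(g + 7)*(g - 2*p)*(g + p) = g^3 - g^2*p + 7*g^2 - 2*g*p^2 - 7*g*p - 14*p^2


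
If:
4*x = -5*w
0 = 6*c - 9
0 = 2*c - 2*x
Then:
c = 3/2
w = -6/5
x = 3/2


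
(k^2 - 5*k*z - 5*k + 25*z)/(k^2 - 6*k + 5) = (k - 5*z)/(k - 1)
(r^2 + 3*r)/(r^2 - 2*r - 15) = r/(r - 5)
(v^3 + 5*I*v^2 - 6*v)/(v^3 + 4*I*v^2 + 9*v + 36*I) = v*(v + 2*I)/(v^2 + I*v + 12)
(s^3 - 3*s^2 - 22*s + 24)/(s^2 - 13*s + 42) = (s^2 + 3*s - 4)/(s - 7)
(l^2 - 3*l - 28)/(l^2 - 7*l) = (l + 4)/l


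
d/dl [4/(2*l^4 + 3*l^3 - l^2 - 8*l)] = 4*(-8*l^3 - 9*l^2 + 2*l + 8)/(l^2*(2*l^3 + 3*l^2 - l - 8)^2)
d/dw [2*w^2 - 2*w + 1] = 4*w - 2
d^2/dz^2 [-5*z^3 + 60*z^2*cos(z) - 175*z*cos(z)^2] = -60*z^2*cos(z) - 240*z*sin(z) + 350*z*cos(2*z) - 30*z + 350*sin(2*z) + 120*cos(z)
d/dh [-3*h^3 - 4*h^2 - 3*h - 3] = -9*h^2 - 8*h - 3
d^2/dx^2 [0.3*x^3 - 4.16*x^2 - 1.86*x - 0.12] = 1.8*x - 8.32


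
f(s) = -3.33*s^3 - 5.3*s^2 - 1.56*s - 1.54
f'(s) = -9.99*s^2 - 10.6*s - 1.56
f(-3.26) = 62.59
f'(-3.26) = -73.17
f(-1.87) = 4.62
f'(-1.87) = -16.67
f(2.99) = -142.60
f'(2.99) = -122.57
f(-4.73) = 239.66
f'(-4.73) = -174.93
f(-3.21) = 59.00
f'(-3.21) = -70.47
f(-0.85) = -2.00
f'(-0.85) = 0.23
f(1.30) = -19.84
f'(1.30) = -32.22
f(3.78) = -263.02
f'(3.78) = -184.37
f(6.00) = -920.98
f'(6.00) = -424.80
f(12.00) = -6537.70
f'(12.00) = -1567.32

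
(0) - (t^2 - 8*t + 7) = -t^2 + 8*t - 7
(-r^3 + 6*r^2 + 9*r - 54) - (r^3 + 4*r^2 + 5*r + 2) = -2*r^3 + 2*r^2 + 4*r - 56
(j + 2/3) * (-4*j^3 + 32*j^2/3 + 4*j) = -4*j^4 + 8*j^3 + 100*j^2/9 + 8*j/3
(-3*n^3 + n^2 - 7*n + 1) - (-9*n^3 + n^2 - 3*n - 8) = 6*n^3 - 4*n + 9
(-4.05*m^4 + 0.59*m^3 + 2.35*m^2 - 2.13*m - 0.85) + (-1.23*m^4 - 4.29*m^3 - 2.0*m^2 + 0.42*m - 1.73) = -5.28*m^4 - 3.7*m^3 + 0.35*m^2 - 1.71*m - 2.58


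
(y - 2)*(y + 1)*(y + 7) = y^3 + 6*y^2 - 9*y - 14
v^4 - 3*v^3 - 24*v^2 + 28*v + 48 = (v - 6)*(v - 2)*(v + 1)*(v + 4)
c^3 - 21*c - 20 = (c - 5)*(c + 1)*(c + 4)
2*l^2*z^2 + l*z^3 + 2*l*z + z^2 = z*(2*l + z)*(l*z + 1)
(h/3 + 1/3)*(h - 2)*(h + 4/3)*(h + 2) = h^4/3 + 7*h^3/9 - 8*h^2/9 - 28*h/9 - 16/9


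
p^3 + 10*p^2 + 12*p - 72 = (p - 2)*(p + 6)^2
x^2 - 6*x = x*(x - 6)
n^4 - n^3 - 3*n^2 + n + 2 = (n - 2)*(n - 1)*(n + 1)^2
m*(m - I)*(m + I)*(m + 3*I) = m^4 + 3*I*m^3 + m^2 + 3*I*m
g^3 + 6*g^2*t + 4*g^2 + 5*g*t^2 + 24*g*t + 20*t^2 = (g + 4)*(g + t)*(g + 5*t)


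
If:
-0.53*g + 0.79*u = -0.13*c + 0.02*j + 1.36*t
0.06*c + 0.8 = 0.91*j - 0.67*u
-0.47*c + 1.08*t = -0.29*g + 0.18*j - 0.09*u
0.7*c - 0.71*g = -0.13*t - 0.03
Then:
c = 1.11576026850685*u - 0.35257365950145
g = 1.14224704229397*u - 0.292927879920636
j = 0.809830347374078*u + 0.855874264208696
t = 0.230486246722502*u + 0.0678674377489518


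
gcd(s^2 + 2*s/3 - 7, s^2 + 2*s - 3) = s + 3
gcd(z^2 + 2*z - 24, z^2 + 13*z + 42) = z + 6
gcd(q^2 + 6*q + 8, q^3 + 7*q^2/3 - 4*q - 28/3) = q + 2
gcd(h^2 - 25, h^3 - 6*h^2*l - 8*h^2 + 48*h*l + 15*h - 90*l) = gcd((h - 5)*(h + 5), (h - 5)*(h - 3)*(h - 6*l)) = h - 5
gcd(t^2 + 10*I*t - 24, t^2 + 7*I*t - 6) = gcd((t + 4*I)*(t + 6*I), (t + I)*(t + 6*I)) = t + 6*I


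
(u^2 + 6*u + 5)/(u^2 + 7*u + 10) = (u + 1)/(u + 2)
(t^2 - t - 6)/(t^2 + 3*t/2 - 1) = 2*(t - 3)/(2*t - 1)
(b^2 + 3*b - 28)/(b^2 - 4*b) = (b + 7)/b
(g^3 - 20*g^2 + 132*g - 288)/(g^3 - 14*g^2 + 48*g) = (g - 6)/g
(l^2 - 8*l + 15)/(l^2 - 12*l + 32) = (l^2 - 8*l + 15)/(l^2 - 12*l + 32)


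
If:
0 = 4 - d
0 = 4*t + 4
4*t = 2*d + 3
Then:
No Solution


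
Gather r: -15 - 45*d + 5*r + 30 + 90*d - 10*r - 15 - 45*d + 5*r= 0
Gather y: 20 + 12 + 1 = 33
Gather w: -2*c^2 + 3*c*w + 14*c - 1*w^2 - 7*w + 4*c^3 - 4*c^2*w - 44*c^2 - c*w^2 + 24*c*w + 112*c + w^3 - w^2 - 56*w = 4*c^3 - 46*c^2 + 126*c + w^3 + w^2*(-c - 2) + w*(-4*c^2 + 27*c - 63)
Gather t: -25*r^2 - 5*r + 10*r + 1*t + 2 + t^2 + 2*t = -25*r^2 + 5*r + t^2 + 3*t + 2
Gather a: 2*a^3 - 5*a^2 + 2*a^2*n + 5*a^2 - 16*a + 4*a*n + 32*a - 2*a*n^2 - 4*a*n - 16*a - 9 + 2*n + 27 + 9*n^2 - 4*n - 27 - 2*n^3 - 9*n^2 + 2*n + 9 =2*a^3 + 2*a^2*n - 2*a*n^2 - 2*n^3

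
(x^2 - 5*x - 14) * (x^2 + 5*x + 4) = x^4 - 35*x^2 - 90*x - 56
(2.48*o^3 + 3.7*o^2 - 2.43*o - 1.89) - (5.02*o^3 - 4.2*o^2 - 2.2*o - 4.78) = -2.54*o^3 + 7.9*o^2 - 0.23*o + 2.89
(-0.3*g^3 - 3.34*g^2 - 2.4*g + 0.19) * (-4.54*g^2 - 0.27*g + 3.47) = 1.362*g^5 + 15.2446*g^4 + 10.7568*g^3 - 11.8044*g^2 - 8.3793*g + 0.6593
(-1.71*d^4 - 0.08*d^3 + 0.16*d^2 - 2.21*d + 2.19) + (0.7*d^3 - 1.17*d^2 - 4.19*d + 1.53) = -1.71*d^4 + 0.62*d^3 - 1.01*d^2 - 6.4*d + 3.72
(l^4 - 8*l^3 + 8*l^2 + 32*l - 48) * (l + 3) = l^5 - 5*l^4 - 16*l^3 + 56*l^2 + 48*l - 144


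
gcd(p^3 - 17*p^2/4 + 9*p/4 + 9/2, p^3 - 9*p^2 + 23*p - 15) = p - 3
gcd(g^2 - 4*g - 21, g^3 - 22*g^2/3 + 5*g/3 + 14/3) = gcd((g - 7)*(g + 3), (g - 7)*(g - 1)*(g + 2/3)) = g - 7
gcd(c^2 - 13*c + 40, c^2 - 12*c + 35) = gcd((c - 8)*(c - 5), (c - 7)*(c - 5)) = c - 5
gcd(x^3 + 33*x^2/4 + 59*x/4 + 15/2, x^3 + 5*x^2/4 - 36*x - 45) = x^2 + 29*x/4 + 15/2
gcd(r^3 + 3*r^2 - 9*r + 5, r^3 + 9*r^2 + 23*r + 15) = r + 5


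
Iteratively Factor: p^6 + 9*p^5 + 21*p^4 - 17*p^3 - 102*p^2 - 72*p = (p + 4)*(p^5 + 5*p^4 + p^3 - 21*p^2 - 18*p) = (p + 1)*(p + 4)*(p^4 + 4*p^3 - 3*p^2 - 18*p) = (p + 1)*(p + 3)*(p + 4)*(p^3 + p^2 - 6*p) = (p + 1)*(p + 3)^2*(p + 4)*(p^2 - 2*p) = p*(p + 1)*(p + 3)^2*(p + 4)*(p - 2)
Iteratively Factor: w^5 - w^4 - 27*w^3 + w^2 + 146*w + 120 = (w - 5)*(w^4 + 4*w^3 - 7*w^2 - 34*w - 24) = (w - 5)*(w - 3)*(w^3 + 7*w^2 + 14*w + 8) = (w - 5)*(w - 3)*(w + 4)*(w^2 + 3*w + 2) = (w - 5)*(w - 3)*(w + 1)*(w + 4)*(w + 2)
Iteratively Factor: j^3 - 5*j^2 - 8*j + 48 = (j - 4)*(j^2 - j - 12) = (j - 4)*(j + 3)*(j - 4)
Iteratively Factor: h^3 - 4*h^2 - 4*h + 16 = (h - 2)*(h^2 - 2*h - 8) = (h - 4)*(h - 2)*(h + 2)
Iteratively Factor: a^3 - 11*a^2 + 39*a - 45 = (a - 5)*(a^2 - 6*a + 9) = (a - 5)*(a - 3)*(a - 3)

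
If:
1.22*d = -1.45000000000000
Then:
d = -1.19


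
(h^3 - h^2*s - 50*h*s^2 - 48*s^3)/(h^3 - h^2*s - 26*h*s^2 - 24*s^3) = (-h^2 + 2*h*s + 48*s^2)/(-h^2 + 2*h*s + 24*s^2)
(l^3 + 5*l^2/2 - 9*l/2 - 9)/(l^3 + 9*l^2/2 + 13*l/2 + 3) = (l^2 + l - 6)/(l^2 + 3*l + 2)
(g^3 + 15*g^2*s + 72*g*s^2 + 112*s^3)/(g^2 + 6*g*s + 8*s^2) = (g^2 + 11*g*s + 28*s^2)/(g + 2*s)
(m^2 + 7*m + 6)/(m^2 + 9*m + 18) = (m + 1)/(m + 3)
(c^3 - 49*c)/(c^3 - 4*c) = (c^2 - 49)/(c^2 - 4)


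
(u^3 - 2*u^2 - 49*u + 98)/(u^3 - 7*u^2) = 1 + 5/u - 14/u^2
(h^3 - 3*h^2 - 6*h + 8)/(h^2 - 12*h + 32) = (h^2 + h - 2)/(h - 8)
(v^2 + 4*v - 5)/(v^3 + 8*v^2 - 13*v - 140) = (v - 1)/(v^2 + 3*v - 28)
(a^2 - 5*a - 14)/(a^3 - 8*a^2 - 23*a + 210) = (a + 2)/(a^2 - a - 30)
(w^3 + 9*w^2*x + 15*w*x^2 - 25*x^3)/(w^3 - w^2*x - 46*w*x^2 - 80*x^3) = (-w^2 - 4*w*x + 5*x^2)/(-w^2 + 6*w*x + 16*x^2)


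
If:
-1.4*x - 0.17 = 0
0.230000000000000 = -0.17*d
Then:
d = -1.35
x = -0.12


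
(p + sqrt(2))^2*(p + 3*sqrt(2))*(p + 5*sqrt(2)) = p^4 + 10*sqrt(2)*p^3 + 64*p^2 + 76*sqrt(2)*p + 60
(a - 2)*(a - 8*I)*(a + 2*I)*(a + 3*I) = a^4 - 2*a^3 - 3*I*a^3 + 34*a^2 + 6*I*a^2 - 68*a + 48*I*a - 96*I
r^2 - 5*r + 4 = (r - 4)*(r - 1)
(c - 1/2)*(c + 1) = c^2 + c/2 - 1/2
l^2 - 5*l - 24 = (l - 8)*(l + 3)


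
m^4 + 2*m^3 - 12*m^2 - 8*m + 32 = (m - 2)^2*(m + 2)*(m + 4)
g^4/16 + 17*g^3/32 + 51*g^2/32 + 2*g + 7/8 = (g/4 + 1/4)*(g/4 + 1/2)*(g + 2)*(g + 7/2)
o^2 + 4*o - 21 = (o - 3)*(o + 7)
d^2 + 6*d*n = d*(d + 6*n)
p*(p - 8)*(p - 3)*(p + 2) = p^4 - 9*p^3 + 2*p^2 + 48*p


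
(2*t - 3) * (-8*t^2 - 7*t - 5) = -16*t^3 + 10*t^2 + 11*t + 15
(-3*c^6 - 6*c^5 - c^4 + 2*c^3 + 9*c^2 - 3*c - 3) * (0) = 0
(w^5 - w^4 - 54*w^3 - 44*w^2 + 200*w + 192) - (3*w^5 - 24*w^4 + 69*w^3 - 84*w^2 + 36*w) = -2*w^5 + 23*w^4 - 123*w^3 + 40*w^2 + 164*w + 192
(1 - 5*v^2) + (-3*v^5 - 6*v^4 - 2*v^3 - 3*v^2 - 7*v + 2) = -3*v^5 - 6*v^4 - 2*v^3 - 8*v^2 - 7*v + 3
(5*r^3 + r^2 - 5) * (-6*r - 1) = -30*r^4 - 11*r^3 - r^2 + 30*r + 5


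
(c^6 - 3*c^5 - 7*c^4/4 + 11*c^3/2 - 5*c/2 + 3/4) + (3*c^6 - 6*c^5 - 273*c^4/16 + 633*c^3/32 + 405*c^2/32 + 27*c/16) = 4*c^6 - 9*c^5 - 301*c^4/16 + 809*c^3/32 + 405*c^2/32 - 13*c/16 + 3/4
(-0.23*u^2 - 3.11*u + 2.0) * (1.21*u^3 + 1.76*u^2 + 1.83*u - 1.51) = -0.2783*u^5 - 4.1679*u^4 - 3.4745*u^3 - 1.824*u^2 + 8.3561*u - 3.02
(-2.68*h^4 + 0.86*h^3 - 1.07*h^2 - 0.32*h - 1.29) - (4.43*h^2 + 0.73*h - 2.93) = -2.68*h^4 + 0.86*h^3 - 5.5*h^2 - 1.05*h + 1.64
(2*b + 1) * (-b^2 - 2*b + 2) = -2*b^3 - 5*b^2 + 2*b + 2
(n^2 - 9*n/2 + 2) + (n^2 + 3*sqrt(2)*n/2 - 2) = 2*n^2 - 9*n/2 + 3*sqrt(2)*n/2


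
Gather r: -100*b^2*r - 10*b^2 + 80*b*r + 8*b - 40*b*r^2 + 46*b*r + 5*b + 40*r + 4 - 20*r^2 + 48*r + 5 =-10*b^2 + 13*b + r^2*(-40*b - 20) + r*(-100*b^2 + 126*b + 88) + 9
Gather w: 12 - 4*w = 12 - 4*w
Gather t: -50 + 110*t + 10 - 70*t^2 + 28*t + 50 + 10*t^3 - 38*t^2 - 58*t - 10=10*t^3 - 108*t^2 + 80*t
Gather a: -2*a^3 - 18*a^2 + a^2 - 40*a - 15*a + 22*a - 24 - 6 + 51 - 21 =-2*a^3 - 17*a^2 - 33*a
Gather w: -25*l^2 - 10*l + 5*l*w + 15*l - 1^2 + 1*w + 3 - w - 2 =-25*l^2 + 5*l*w + 5*l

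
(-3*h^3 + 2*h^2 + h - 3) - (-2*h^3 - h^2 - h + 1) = -h^3 + 3*h^2 + 2*h - 4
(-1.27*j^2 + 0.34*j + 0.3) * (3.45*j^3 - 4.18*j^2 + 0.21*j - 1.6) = -4.3815*j^5 + 6.4816*j^4 - 0.6529*j^3 + 0.8494*j^2 - 0.481*j - 0.48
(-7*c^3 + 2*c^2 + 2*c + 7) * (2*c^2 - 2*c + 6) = -14*c^5 + 18*c^4 - 42*c^3 + 22*c^2 - 2*c + 42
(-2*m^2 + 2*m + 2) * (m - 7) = -2*m^3 + 16*m^2 - 12*m - 14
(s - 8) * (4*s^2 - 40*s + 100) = 4*s^3 - 72*s^2 + 420*s - 800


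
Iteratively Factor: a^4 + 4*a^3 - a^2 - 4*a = (a + 1)*(a^3 + 3*a^2 - 4*a) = a*(a + 1)*(a^2 + 3*a - 4) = a*(a - 1)*(a + 1)*(a + 4)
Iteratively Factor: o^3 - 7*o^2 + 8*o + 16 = (o - 4)*(o^2 - 3*o - 4) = (o - 4)*(o + 1)*(o - 4)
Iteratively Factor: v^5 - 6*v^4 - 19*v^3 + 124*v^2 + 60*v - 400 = (v + 2)*(v^4 - 8*v^3 - 3*v^2 + 130*v - 200) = (v - 5)*(v + 2)*(v^3 - 3*v^2 - 18*v + 40) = (v - 5)*(v + 2)*(v + 4)*(v^2 - 7*v + 10) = (v - 5)*(v - 2)*(v + 2)*(v + 4)*(v - 5)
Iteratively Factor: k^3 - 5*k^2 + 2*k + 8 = (k - 2)*(k^2 - 3*k - 4) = (k - 4)*(k - 2)*(k + 1)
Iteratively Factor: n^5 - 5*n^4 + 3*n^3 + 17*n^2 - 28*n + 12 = (n - 1)*(n^4 - 4*n^3 - n^2 + 16*n - 12) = (n - 1)^2*(n^3 - 3*n^2 - 4*n + 12) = (n - 2)*(n - 1)^2*(n^2 - n - 6) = (n - 2)*(n - 1)^2*(n + 2)*(n - 3)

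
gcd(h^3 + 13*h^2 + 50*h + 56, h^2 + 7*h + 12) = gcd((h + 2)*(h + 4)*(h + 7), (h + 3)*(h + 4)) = h + 4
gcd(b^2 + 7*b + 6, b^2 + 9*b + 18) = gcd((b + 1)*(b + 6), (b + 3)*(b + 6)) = b + 6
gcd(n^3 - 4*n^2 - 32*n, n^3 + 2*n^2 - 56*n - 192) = n^2 - 4*n - 32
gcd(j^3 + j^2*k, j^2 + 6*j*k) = j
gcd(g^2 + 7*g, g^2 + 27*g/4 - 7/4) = g + 7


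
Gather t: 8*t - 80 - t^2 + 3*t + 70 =-t^2 + 11*t - 10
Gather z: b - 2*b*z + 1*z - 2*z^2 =b - 2*z^2 + z*(1 - 2*b)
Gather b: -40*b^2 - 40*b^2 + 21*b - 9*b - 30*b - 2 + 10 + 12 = -80*b^2 - 18*b + 20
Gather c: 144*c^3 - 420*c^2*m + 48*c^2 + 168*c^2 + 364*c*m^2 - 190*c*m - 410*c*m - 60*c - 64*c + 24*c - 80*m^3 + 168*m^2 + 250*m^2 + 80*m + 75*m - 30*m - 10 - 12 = 144*c^3 + c^2*(216 - 420*m) + c*(364*m^2 - 600*m - 100) - 80*m^3 + 418*m^2 + 125*m - 22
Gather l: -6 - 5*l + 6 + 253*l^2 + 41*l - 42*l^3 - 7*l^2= -42*l^3 + 246*l^2 + 36*l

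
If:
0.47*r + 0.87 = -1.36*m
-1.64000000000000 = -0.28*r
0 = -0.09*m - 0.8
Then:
No Solution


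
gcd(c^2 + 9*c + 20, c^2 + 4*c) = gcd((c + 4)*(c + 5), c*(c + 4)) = c + 4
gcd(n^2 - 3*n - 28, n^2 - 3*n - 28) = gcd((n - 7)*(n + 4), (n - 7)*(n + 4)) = n^2 - 3*n - 28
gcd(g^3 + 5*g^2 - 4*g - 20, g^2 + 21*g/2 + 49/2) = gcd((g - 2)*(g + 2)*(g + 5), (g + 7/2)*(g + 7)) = 1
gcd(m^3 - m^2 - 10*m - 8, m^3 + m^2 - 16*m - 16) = m^2 - 3*m - 4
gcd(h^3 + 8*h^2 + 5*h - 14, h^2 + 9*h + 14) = h^2 + 9*h + 14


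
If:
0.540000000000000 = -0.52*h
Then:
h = -1.04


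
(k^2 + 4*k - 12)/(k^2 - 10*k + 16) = (k + 6)/(k - 8)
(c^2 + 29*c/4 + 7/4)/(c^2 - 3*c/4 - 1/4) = (c + 7)/(c - 1)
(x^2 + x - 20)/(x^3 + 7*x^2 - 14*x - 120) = 1/(x + 6)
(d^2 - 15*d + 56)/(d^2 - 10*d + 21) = (d - 8)/(d - 3)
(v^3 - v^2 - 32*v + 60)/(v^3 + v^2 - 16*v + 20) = (v^2 + v - 30)/(v^2 + 3*v - 10)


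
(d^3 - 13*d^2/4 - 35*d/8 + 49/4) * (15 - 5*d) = -5*d^4 + 125*d^3/4 - 215*d^2/8 - 1015*d/8 + 735/4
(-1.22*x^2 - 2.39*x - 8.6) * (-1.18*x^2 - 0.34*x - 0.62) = 1.4396*x^4 + 3.235*x^3 + 11.717*x^2 + 4.4058*x + 5.332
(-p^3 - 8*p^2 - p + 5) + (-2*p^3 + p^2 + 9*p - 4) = -3*p^3 - 7*p^2 + 8*p + 1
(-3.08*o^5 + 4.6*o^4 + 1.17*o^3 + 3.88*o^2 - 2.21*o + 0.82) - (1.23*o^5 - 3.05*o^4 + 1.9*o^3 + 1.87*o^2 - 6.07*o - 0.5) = -4.31*o^5 + 7.65*o^4 - 0.73*o^3 + 2.01*o^2 + 3.86*o + 1.32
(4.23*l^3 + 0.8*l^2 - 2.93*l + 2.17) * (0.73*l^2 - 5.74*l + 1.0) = 3.0879*l^5 - 23.6962*l^4 - 2.5009*l^3 + 19.2023*l^2 - 15.3858*l + 2.17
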